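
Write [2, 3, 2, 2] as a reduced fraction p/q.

Fold from the inside: start with 2/1.
  2 + 1/2 = 5/2
  3 + 2/5 = 17/5
  2 + 5/17 = 39/17

39/17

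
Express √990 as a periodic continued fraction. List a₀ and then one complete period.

[31; 2, 6, 2, 62]

a₀ = ⌊√990⌋ = 31.
With m₀=0, d₀=1 and mₖ₊₁ = dₖaₖ − mₖ, dₖ₊₁ = (n − mₖ₊₁²)/dₖ, aₖ₊₁ = ⌊(a₀+mₖ₊₁)/dₖ₊₁⌋:
  k=1: m=31, d=29, a=2
  k=2: m=27, d=9, a=6
  k=3: m=27, d=29, a=2
  k=4: m=31, d=1, a=62
d=1 and a=2a₀=62 at k=4, so the next step gives (m, d) = (31, 29) again — its k=1 value — and the period has length 4.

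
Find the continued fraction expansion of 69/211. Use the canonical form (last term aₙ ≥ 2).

69 = 0·211 + 69
211 = 3·69 + 4
69 = 17·4 + 1
4 = 4·1 + 0  (stop)
So 69/211 = [0; 3, 17, 4].

[0; 3, 17, 4]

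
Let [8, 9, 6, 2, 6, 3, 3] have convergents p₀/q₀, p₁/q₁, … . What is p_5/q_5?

Using pₖ = aₖpₖ₋₁ + pₖ₋₂, qₖ = aₖqₖ₋₁ + qₖ₋₂ (with p₋₁=1, p₋₂=0, q₋₁=0, q₋₂=1):
  k=0: a=8, p=8, q=1
  k=1: a=9, p=73, q=9
  k=2: a=6, p=446, q=55
  k=3: a=2, p=965, q=119
  k=4: a=6, p=6236, q=769
  k=5: a=3, p=19673, q=2426

19673/2426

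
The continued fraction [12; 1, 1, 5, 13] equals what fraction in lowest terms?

1819/145

Using pₖ = aₖpₖ₋₁ + pₖ₋₂ and qₖ = aₖqₖ₋₁ + qₖ₋₂:
  k=0: a=12, p=12, q=1
  k=1: a=1, p=13, q=1
  k=2: a=1, p=25, q=2
  k=3: a=5, p=138, q=11
  k=4: a=13, p=1819, q=145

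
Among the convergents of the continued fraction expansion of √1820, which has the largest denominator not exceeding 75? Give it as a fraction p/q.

√1820 = [42; 1, 1, 1, 20, 1, 1, 1, 84, …] (period length 8).
Convergents:
  p_0/q_0 = 42/1
  p_1/q_1 = 43/1
  p_2/q_2 = 85/2
  p_3/q_3 = 128/3
  p_4/q_4 = 2645/62
  p_5/q_5 = 2773/65
  p_6/q_6 = 5418/127
q_5 = 65 ≤ 75 < 127 = q_6, so the answer is 2773/65.

2773/65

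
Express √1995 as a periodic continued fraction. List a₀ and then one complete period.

[44; 1, 1, 1, 88]

a₀ = ⌊√1995⌋ = 44.
With m₀=0, d₀=1 and mₖ₊₁ = dₖaₖ − mₖ, dₖ₊₁ = (n − mₖ₊₁²)/dₖ, aₖ₊₁ = ⌊(a₀+mₖ₊₁)/dₖ₊₁⌋:
  k=1: m=44, d=59, a=1
  k=2: m=15, d=30, a=1
  k=3: m=15, d=59, a=1
  k=4: m=44, d=1, a=88
d=1 and a=2a₀=88 at k=4, so the next step gives (m, d) = (44, 59) again — its k=1 value — and the period has length 4.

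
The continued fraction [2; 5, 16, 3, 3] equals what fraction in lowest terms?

Using pₖ = aₖpₖ₋₁ + pₖ₋₂ and qₖ = aₖqₖ₋₁ + qₖ₋₂:
  k=0: a=2, p=2, q=1
  k=1: a=5, p=11, q=5
  k=2: a=16, p=178, q=81
  k=3: a=3, p=545, q=248
  k=4: a=3, p=1813, q=825

1813/825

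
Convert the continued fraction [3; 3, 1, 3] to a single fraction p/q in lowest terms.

Using pₖ = aₖpₖ₋₁ + pₖ₋₂ and qₖ = aₖqₖ₋₁ + qₖ₋₂:
  k=0: a=3, p=3, q=1
  k=1: a=3, p=10, q=3
  k=2: a=1, p=13, q=4
  k=3: a=3, p=49, q=15

49/15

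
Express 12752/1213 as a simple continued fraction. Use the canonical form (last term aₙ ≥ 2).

[10; 1, 1, 19, 15, 2]

12752 = 10·1213 + 622
1213 = 1·622 + 591
622 = 1·591 + 31
591 = 19·31 + 2
31 = 15·2 + 1
2 = 2·1 + 0  (stop)
So 12752/1213 = [10; 1, 1, 19, 15, 2].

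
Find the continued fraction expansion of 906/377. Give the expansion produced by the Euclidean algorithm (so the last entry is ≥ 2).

[2; 2, 2, 12, 6]

906 = 2·377 + 152
377 = 2·152 + 73
152 = 2·73 + 6
73 = 12·6 + 1
6 = 6·1 + 0  (stop)
So 906/377 = [2; 2, 2, 12, 6].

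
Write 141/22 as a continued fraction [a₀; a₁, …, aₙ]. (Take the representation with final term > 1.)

141 = 6*22 + 9
22 = 2*9 + 4
9 = 2*4 + 1
4 = 4*1 + 0  (stop)
So 141/22 = [6; 2, 2, 4].

[6; 2, 2, 4]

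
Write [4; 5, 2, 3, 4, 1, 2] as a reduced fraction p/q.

Fold from the inside: start with 2/1.
  1 + 1/2 = 3/2
  4 + 2/3 = 14/3
  3 + 3/14 = 45/14
  2 + 14/45 = 104/45
  5 + 45/104 = 565/104
  4 + 104/565 = 2364/565

2364/565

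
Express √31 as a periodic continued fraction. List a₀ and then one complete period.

a₀ = ⌊√31⌋ = 5.
With m₀=0, d₀=1 and mₖ₊₁ = dₖaₖ − mₖ, dₖ₊₁ = (n − mₖ₊₁²)/dₖ, aₖ₊₁ = ⌊(a₀+mₖ₊₁)/dₖ₊₁⌋:
  k=1: m=5, d=6, a=1
  k=2: m=1, d=5, a=1
  k=3: m=4, d=3, a=3
  k=4: m=5, d=2, a=5
  k=5: m=5, d=3, a=3
  k=6: m=4, d=5, a=1
  k=7: m=1, d=6, a=1
  k=8: m=5, d=1, a=10
d=1 and a=2a₀=10 at k=8, so the next step gives (m, d) = (5, 6) again — its k=1 value — and the period has length 8.

[5; 1, 1, 3, 5, 3, 1, 1, 10]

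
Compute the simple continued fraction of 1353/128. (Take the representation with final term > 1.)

1353 = 10×128 + 73
128 = 1×73 + 55
73 = 1×55 + 18
55 = 3×18 + 1
18 = 18×1 + 0  (stop)
So 1353/128 = [10; 1, 1, 3, 18].

[10; 1, 1, 3, 18]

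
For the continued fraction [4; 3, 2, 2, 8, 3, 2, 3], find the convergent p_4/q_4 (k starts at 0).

614/143

Using pₖ = aₖpₖ₋₁ + pₖ₋₂, qₖ = aₖqₖ₋₁ + qₖ₋₂ (with p₋₁=1, p₋₂=0, q₋₁=0, q₋₂=1):
  k=0: a=4, p=4, q=1
  k=1: a=3, p=13, q=3
  k=2: a=2, p=30, q=7
  k=3: a=2, p=73, q=17
  k=4: a=8, p=614, q=143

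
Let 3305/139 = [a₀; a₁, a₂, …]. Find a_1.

3305 = 23·139 + 108   →  a_0 = 23
139 = 1·108 + 31   →  a_1 = 1

1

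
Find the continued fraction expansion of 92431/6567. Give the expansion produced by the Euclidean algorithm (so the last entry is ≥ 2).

92431 = 14×6567 + 493
6567 = 13×493 + 158
493 = 3×158 + 19
158 = 8×19 + 6
19 = 3×6 + 1
6 = 6×1 + 0  (stop)
So 92431/6567 = [14; 13, 3, 8, 3, 6].

[14; 13, 3, 8, 3, 6]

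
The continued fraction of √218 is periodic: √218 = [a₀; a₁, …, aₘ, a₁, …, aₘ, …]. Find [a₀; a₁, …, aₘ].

a₀ = ⌊√218⌋ = 14.
With m₀=0, d₀=1 and mₖ₊₁ = dₖaₖ − mₖ, dₖ₊₁ = (n − mₖ₊₁²)/dₖ, aₖ₊₁ = ⌊(a₀+mₖ₊₁)/dₖ₊₁⌋:
  k=1: m=14, d=22, a=1
  k=2: m=8, d=7, a=3
  k=3: m=13, d=7, a=3
  k=4: m=8, d=22, a=1
  k=5: m=14, d=1, a=28
d=1 and a=2a₀=28 at k=5, so the next step gives (m, d) = (14, 22) again — its k=1 value — and the period has length 5.

[14; 1, 3, 3, 1, 28]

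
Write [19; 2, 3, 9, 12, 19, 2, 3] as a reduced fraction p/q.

Using pₖ = aₖpₖ₋₁ + pₖ₋₂ and qₖ = aₖqₖ₋₁ + qₖ₋₂:
  k=0: a=19, p=19, q=1
  k=1: a=2, p=39, q=2
  k=2: a=3, p=136, q=7
  k=3: a=9, p=1263, q=65
  k=4: a=12, p=15292, q=787
  k=5: a=19, p=291811, q=15018
  k=6: a=2, p=598914, q=30823
  k=7: a=3, p=2088553, q=107487

2088553/107487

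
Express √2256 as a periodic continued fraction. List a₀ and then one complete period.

[47; 2, 94]

a₀ = ⌊√2256⌋ = 47.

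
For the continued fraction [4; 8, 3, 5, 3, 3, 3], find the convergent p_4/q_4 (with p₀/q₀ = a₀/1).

Using pₖ = aₖpₖ₋₁ + pₖ₋₂, qₖ = aₖqₖ₋₁ + qₖ₋₂ (with p₋₁=1, p₋₂=0, q₋₁=0, q₋₂=1):
  k=0: a=4, p=4, q=1
  k=1: a=8, p=33, q=8
  k=2: a=3, p=103, q=25
  k=3: a=5, p=548, q=133
  k=4: a=3, p=1747, q=424

1747/424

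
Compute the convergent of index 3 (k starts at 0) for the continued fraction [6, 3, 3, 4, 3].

Using pₖ = aₖpₖ₋₁ + pₖ₋₂, qₖ = aₖqₖ₋₁ + qₖ₋₂ (with p₋₁=1, p₋₂=0, q₋₁=0, q₋₂=1):
  k=0: a=6, p=6, q=1
  k=1: a=3, p=19, q=3
  k=2: a=3, p=63, q=10
  k=3: a=4, p=271, q=43

271/43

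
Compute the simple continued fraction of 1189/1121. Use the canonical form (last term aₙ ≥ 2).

[1; 16, 2, 16, 2]

1189 = 1·1121 + 68
1121 = 16·68 + 33
68 = 2·33 + 2
33 = 16·2 + 1
2 = 2·1 + 0  (stop)
So 1189/1121 = [1; 16, 2, 16, 2].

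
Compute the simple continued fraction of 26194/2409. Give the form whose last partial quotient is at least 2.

26194 = 10×2409 + 2104
2409 = 1×2104 + 305
2104 = 6×305 + 274
305 = 1×274 + 31
274 = 8×31 + 26
31 = 1×26 + 5
26 = 5×5 + 1
5 = 5×1 + 0  (stop)
So 26194/2409 = [10; 1, 6, 1, 8, 1, 5, 5].

[10; 1, 6, 1, 8, 1, 5, 5]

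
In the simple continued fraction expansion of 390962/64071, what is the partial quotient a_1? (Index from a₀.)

390962 = 6·64071 + 6536   →  a_0 = 6
64071 = 9·6536 + 5247   →  a_1 = 9

9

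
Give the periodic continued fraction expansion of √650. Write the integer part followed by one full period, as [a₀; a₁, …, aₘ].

[25; 2, 50]

a₀ = ⌊√650⌋ = 25.
With m₀=0, d₀=1 and mₖ₊₁ = dₖaₖ − mₖ, dₖ₊₁ = (n − mₖ₊₁²)/dₖ, aₖ₊₁ = ⌊(a₀+mₖ₊₁)/dₖ₊₁⌋:
  k=1: m=25, d=25, a=2
  k=2: m=25, d=1, a=50
d=1 and a=2a₀=50 at k=2, so the next step gives (m, d) = (25, 25) again — its k=1 value — and the period has length 2.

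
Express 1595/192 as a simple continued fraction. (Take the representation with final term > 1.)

[8; 3, 3, 1, 14]

1595 = 8×192 + 59
192 = 3×59 + 15
59 = 3×15 + 14
15 = 1×14 + 1
14 = 14×1 + 0  (stop)
So 1595/192 = [8; 3, 3, 1, 14].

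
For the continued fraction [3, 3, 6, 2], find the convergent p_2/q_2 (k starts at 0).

Using pₖ = aₖpₖ₋₁ + pₖ₋₂, qₖ = aₖqₖ₋₁ + qₖ₋₂ (with p₋₁=1, p₋₂=0, q₋₁=0, q₋₂=1):
  k=0: a=3, p=3, q=1
  k=1: a=3, p=10, q=3
  k=2: a=6, p=63, q=19

63/19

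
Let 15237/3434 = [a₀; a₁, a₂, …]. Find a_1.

2

15237 = 4·3434 + 1501   →  a_0 = 4
3434 = 2·1501 + 432   →  a_1 = 2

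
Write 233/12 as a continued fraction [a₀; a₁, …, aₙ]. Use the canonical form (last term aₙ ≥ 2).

[19; 2, 2, 2]

233 = 19·12 + 5
12 = 2·5 + 2
5 = 2·2 + 1
2 = 2·1 + 0  (stop)
So 233/12 = [19; 2, 2, 2].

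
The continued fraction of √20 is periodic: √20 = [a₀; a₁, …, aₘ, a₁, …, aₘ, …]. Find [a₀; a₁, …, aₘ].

a₀ = ⌊√20⌋ = 4.

[4; 2, 8]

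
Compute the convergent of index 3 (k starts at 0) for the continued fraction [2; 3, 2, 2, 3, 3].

Using pₖ = aₖpₖ₋₁ + pₖ₋₂, qₖ = aₖqₖ₋₁ + qₖ₋₂ (with p₋₁=1, p₋₂=0, q₋₁=0, q₋₂=1):
  k=0: a=2, p=2, q=1
  k=1: a=3, p=7, q=3
  k=2: a=2, p=16, q=7
  k=3: a=2, p=39, q=17

39/17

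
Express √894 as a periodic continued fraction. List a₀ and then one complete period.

[29; 1, 8, 1, 58]

a₀ = ⌊√894⌋ = 29.
With m₀=0, d₀=1 and mₖ₊₁ = dₖaₖ − mₖ, dₖ₊₁ = (n − mₖ₊₁²)/dₖ, aₖ₊₁ = ⌊(a₀+mₖ₊₁)/dₖ₊₁⌋:
  k=1: m=29, d=53, a=1
  k=2: m=24, d=6, a=8
  k=3: m=24, d=53, a=1
  k=4: m=29, d=1, a=58
d=1 and a=2a₀=58 at k=4, so the next step gives (m, d) = (29, 53) again — its k=1 value — and the period has length 4.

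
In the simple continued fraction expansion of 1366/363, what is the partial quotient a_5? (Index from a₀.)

1366 = 3·363 + 277   →  a_0 = 3
363 = 1·277 + 86   →  a_1 = 1
277 = 3·86 + 19   →  a_2 = 3
86 = 4·19 + 10   →  a_3 = 4
19 = 1·10 + 9   →  a_4 = 1
10 = 1·9 + 1   →  a_5 = 1

1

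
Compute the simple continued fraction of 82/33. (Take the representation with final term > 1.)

[2; 2, 16]

82 = 2·33 + 16
33 = 2·16 + 1
16 = 16·1 + 0  (stop)
So 82/33 = [2; 2, 16].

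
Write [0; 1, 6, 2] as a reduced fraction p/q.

13/15

Fold from the inside: start with 2/1.
  6 + 1/2 = 13/2
  1 + 2/13 = 15/13
  0 + 13/15 = 13/15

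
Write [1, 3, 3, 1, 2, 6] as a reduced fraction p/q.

299/229

Using pₖ = aₖpₖ₋₁ + pₖ₋₂ and qₖ = aₖqₖ₋₁ + qₖ₋₂:
  k=0: a=1, p=1, q=1
  k=1: a=3, p=4, q=3
  k=2: a=3, p=13, q=10
  k=3: a=1, p=17, q=13
  k=4: a=2, p=47, q=36
  k=5: a=6, p=299, q=229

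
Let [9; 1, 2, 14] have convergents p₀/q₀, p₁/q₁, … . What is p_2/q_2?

Using pₖ = aₖpₖ₋₁ + pₖ₋₂, qₖ = aₖqₖ₋₁ + qₖ₋₂ (with p₋₁=1, p₋₂=0, q₋₁=0, q₋₂=1):
  k=0: a=9, p=9, q=1
  k=1: a=1, p=10, q=1
  k=2: a=2, p=29, q=3

29/3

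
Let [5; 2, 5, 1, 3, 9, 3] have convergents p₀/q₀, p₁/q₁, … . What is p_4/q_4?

Using pₖ = aₖpₖ₋₁ + pₖ₋₂, qₖ = aₖqₖ₋₁ + qₖ₋₂ (with p₋₁=1, p₋₂=0, q₋₁=0, q₋₂=1):
  k=0: a=5, p=5, q=1
  k=1: a=2, p=11, q=2
  k=2: a=5, p=60, q=11
  k=3: a=1, p=71, q=13
  k=4: a=3, p=273, q=50

273/50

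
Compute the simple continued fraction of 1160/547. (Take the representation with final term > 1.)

[2; 8, 3, 2, 9]

1160 = 2·547 + 66
547 = 8·66 + 19
66 = 3·19 + 9
19 = 2·9 + 1
9 = 9·1 + 0  (stop)
So 1160/547 = [2; 8, 3, 2, 9].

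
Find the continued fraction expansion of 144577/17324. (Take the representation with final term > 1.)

[8; 2, 1, 8, 2, 16, 9, 2]

144577 = 8×17324 + 5985
17324 = 2×5985 + 5354
5985 = 1×5354 + 631
5354 = 8×631 + 306
631 = 2×306 + 19
306 = 16×19 + 2
19 = 9×2 + 1
2 = 2×1 + 0  (stop)
So 144577/17324 = [8; 2, 1, 8, 2, 16, 9, 2].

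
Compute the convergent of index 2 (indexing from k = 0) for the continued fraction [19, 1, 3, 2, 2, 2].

Using pₖ = aₖpₖ₋₁ + pₖ₋₂, qₖ = aₖqₖ₋₁ + qₖ₋₂ (with p₋₁=1, p₋₂=0, q₋₁=0, q₋₂=1):
  k=0: a=19, p=19, q=1
  k=1: a=1, p=20, q=1
  k=2: a=3, p=79, q=4

79/4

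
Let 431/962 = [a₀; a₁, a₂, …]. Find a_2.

431 = 0·962 + 431   →  a_0 = 0
962 = 2·431 + 100   →  a_1 = 2
431 = 4·100 + 31   →  a_2 = 4

4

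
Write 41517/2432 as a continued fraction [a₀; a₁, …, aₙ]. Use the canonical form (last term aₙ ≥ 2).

41517 = 17×2432 + 173
2432 = 14×173 + 10
173 = 17×10 + 3
10 = 3×3 + 1
3 = 3×1 + 0  (stop)
So 41517/2432 = [17; 14, 17, 3, 3].

[17; 14, 17, 3, 3]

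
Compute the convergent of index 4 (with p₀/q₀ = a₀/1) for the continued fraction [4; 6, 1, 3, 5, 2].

Using pₖ = aₖpₖ₋₁ + pₖ₋₂, qₖ = aₖqₖ₋₁ + qₖ₋₂ (with p₋₁=1, p₋₂=0, q₋₁=0, q₋₂=1):
  k=0: a=4, p=4, q=1
  k=1: a=6, p=25, q=6
  k=2: a=1, p=29, q=7
  k=3: a=3, p=112, q=27
  k=4: a=5, p=589, q=142

589/142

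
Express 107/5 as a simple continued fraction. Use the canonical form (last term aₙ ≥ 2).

107 = 21·5 + 2
5 = 2·2 + 1
2 = 2·1 + 0  (stop)
So 107/5 = [21; 2, 2].

[21; 2, 2]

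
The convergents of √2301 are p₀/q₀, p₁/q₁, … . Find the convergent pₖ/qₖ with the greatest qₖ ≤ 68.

√2301 = [47; 1, 30, 1, 94, …] (period length 4).
Convergents:
  p_0/q_0 = 47/1
  p_1/q_1 = 48/1
  p_2/q_2 = 1487/31
  p_3/q_3 = 1535/32
  p_4/q_4 = 145777/3039
q_3 = 32 ≤ 68 < 3039 = q_4, so the answer is 1535/32.

1535/32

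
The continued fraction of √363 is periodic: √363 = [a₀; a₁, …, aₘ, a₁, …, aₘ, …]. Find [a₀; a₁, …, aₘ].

a₀ = ⌊√363⌋ = 19.
With m₀=0, d₀=1 and mₖ₊₁ = dₖaₖ − mₖ, dₖ₊₁ = (n − mₖ₊₁²)/dₖ, aₖ₊₁ = ⌊(a₀+mₖ₊₁)/dₖ₊₁⌋:
  k=1: m=19, d=2, a=19
  k=2: m=19, d=1, a=38
d=1 and a=2a₀=38 at k=2, so the next step gives (m, d) = (19, 2) again — its k=1 value — and the period has length 2.

[19; 19, 38]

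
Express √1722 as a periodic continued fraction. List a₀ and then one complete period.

a₀ = ⌊√1722⌋ = 41.
With m₀=0, d₀=1 and mₖ₊₁ = dₖaₖ − mₖ, dₖ₊₁ = (n − mₖ₊₁²)/dₖ, aₖ₊₁ = ⌊(a₀+mₖ₊₁)/dₖ₊₁⌋:
  k=1: m=41, d=41, a=2
  k=2: m=41, d=1, a=82
d=1 and a=2a₀=82 at k=2, so the next step gives (m, d) = (41, 41) again — its k=1 value — and the period has length 2.

[41; 2, 82]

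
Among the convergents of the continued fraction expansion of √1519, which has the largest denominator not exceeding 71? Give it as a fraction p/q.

1520/39

√1519 = [38; 1, 37, 1, 76, …] (period length 4).
Convergents:
  p_0/q_0 = 38/1
  p_1/q_1 = 39/1
  p_2/q_2 = 1481/38
  p_3/q_3 = 1520/39
  p_4/q_4 = 117001/3002
q_3 = 39 ≤ 71 < 3002 = q_4, so the answer is 1520/39.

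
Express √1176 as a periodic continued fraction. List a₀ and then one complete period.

[34; 3, 2, 2, 2, 3, 68]

a₀ = ⌊√1176⌋ = 34.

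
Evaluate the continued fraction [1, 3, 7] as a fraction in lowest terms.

Fold from the inside: start with 7/1.
  3 + 1/7 = 22/7
  1 + 7/22 = 29/22

29/22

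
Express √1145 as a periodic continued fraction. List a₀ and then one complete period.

a₀ = ⌊√1145⌋ = 33.
With m₀=0, d₀=1 and mₖ₊₁ = dₖaₖ − mₖ, dₖ₊₁ = (n − mₖ₊₁²)/dₖ, aₖ₊₁ = ⌊(a₀+mₖ₊₁)/dₖ₊₁⌋:
  k=1: m=33, d=56, a=1
  k=2: m=23, d=11, a=5
  k=3: m=32, d=11, a=5
  k=4: m=23, d=56, a=1
  k=5: m=33, d=1, a=66
d=1 and a=2a₀=66 at k=5, so the next step gives (m, d) = (33, 56) again — its k=1 value — and the period has length 5.

[33; 1, 5, 5, 1, 66]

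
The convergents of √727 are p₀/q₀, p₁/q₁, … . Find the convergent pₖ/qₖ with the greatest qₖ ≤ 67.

728/27

√727 = [26; 1, 25, 1, 52, …] (period length 4).
Convergents:
  p_0/q_0 = 26/1
  p_1/q_1 = 27/1
  p_2/q_2 = 701/26
  p_3/q_3 = 728/27
  p_4/q_4 = 38557/1430
q_3 = 27 ≤ 67 < 1430 = q_4, so the answer is 728/27.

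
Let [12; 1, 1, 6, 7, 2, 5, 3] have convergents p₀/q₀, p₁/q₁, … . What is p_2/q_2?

Using pₖ = aₖpₖ₋₁ + pₖ₋₂, qₖ = aₖqₖ₋₁ + qₖ₋₂ (with p₋₁=1, p₋₂=0, q₋₁=0, q₋₂=1):
  k=0: a=12, p=12, q=1
  k=1: a=1, p=13, q=1
  k=2: a=1, p=25, q=2

25/2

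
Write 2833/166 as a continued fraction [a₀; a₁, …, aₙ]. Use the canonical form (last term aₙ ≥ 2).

2833 = 17·166 + 11
166 = 15·11 + 1
11 = 11·1 + 0  (stop)
So 2833/166 = [17; 15, 11].

[17; 15, 11]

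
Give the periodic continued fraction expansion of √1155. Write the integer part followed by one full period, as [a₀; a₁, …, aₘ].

a₀ = ⌊√1155⌋ = 33.
With m₀=0, d₀=1 and mₖ₊₁ = dₖaₖ − mₖ, dₖ₊₁ = (n − mₖ₊₁²)/dₖ, aₖ₊₁ = ⌊(a₀+mₖ₊₁)/dₖ₊₁⌋:
  k=1: m=33, d=66, a=1
  k=2: m=33, d=1, a=66
d=1 and a=2a₀=66 at k=2, so the next step gives (m, d) = (33, 66) again — its k=1 value — and the period has length 2.

[33; 1, 66]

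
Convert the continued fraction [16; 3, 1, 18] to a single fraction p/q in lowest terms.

Using pₖ = aₖpₖ₋₁ + pₖ₋₂ and qₖ = aₖqₖ₋₁ + qₖ₋₂:
  k=0: a=16, p=16, q=1
  k=1: a=3, p=49, q=3
  k=2: a=1, p=65, q=4
  k=3: a=18, p=1219, q=75

1219/75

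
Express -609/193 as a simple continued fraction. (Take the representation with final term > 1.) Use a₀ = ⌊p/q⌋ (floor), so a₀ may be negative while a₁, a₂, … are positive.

[-4; 1, 5, 2, 3, 4]

-609 = -4·193 + 163
193 = 1·163 + 30
163 = 5·30 + 13
30 = 2·13 + 4
13 = 3·4 + 1
4 = 4·1 + 0  (stop)
So -609/193 = [-4; 1, 5, 2, 3, 4].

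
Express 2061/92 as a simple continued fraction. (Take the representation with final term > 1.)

2061 = 22·92 + 37
92 = 2·37 + 18
37 = 2·18 + 1
18 = 18·1 + 0  (stop)
So 2061/92 = [22; 2, 2, 18].

[22; 2, 2, 18]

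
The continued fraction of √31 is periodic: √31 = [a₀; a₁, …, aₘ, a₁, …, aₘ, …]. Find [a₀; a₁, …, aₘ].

a₀ = ⌊√31⌋ = 5.

[5; 1, 1, 3, 5, 3, 1, 1, 10]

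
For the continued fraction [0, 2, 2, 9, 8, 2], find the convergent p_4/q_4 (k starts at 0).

154/381

Using pₖ = aₖpₖ₋₁ + pₖ₋₂, qₖ = aₖqₖ₋₁ + qₖ₋₂ (with p₋₁=1, p₋₂=0, q₋₁=0, q₋₂=1):
  k=0: a=0, p=0, q=1
  k=1: a=2, p=1, q=2
  k=2: a=2, p=2, q=5
  k=3: a=9, p=19, q=47
  k=4: a=8, p=154, q=381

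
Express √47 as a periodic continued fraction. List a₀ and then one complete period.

a₀ = ⌊√47⌋ = 6.
With m₀=0, d₀=1 and mₖ₊₁ = dₖaₖ − mₖ, dₖ₊₁ = (n − mₖ₊₁²)/dₖ, aₖ₊₁ = ⌊(a₀+mₖ₊₁)/dₖ₊₁⌋:
  k=1: m=6, d=11, a=1
  k=2: m=5, d=2, a=5
  k=3: m=5, d=11, a=1
  k=4: m=6, d=1, a=12
d=1 and a=2a₀=12 at k=4, so the next step gives (m, d) = (6, 11) again — its k=1 value — and the period has length 4.

[6; 1, 5, 1, 12]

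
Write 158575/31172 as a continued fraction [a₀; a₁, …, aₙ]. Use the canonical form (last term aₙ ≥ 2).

[5; 11, 2, 12, 1, 15, 1, 5]

158575 = 5×31172 + 2715
31172 = 11×2715 + 1307
2715 = 2×1307 + 101
1307 = 12×101 + 95
101 = 1×95 + 6
95 = 15×6 + 5
6 = 1×5 + 1
5 = 5×1 + 0  (stop)
So 158575/31172 = [5; 11, 2, 12, 1, 15, 1, 5].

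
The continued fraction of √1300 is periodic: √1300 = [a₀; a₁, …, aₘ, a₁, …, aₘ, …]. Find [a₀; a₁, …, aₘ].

a₀ = ⌊√1300⌋ = 36.
With m₀=0, d₀=1 and mₖ₊₁ = dₖaₖ − mₖ, dₖ₊₁ = (n − mₖ₊₁²)/dₖ, aₖ₊₁ = ⌊(a₀+mₖ₊₁)/dₖ₊₁⌋:
  k=1: m=36, d=4, a=18
  k=2: m=36, d=1, a=72
d=1 and a=2a₀=72 at k=2, so the next step gives (m, d) = (36, 4) again — its k=1 value — and the period has length 2.

[36; 18, 72]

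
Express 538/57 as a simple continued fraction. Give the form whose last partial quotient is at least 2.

[9; 2, 3, 1, 1, 3]

538 = 9·57 + 25
57 = 2·25 + 7
25 = 3·7 + 4
7 = 1·4 + 3
4 = 1·3 + 1
3 = 3·1 + 0  (stop)
So 538/57 = [9; 2, 3, 1, 1, 3].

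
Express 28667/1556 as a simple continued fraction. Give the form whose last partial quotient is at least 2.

28667 = 18*1556 + 659
1556 = 2*659 + 238
659 = 2*238 + 183
238 = 1*183 + 55
183 = 3*55 + 18
55 = 3*18 + 1
18 = 18*1 + 0  (stop)
So 28667/1556 = [18; 2, 2, 1, 3, 3, 18].

[18; 2, 2, 1, 3, 3, 18]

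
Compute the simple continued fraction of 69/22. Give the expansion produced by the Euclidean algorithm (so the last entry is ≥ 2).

[3; 7, 3]

69 = 3×22 + 3
22 = 7×3 + 1
3 = 3×1 + 0  (stop)
So 69/22 = [3; 7, 3].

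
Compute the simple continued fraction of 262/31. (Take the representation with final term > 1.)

[8; 2, 4, 1, 2]

262 = 8·31 + 14
31 = 2·14 + 3
14 = 4·3 + 2
3 = 1·2 + 1
2 = 2·1 + 0  (stop)
So 262/31 = [8; 2, 4, 1, 2].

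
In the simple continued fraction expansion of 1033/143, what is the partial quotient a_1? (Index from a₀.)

1033 = 7·143 + 32   →  a_0 = 7
143 = 4·32 + 15   →  a_1 = 4

4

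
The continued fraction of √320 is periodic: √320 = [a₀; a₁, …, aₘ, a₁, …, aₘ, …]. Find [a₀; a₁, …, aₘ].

a₀ = ⌊√320⌋ = 17.
With m₀=0, d₀=1 and mₖ₊₁ = dₖaₖ − mₖ, dₖ₊₁ = (n − mₖ₊₁²)/dₖ, aₖ₊₁ = ⌊(a₀+mₖ₊₁)/dₖ₊₁⌋:
  k=1: m=17, d=31, a=1
  k=2: m=14, d=4, a=7
  k=3: m=14, d=31, a=1
  k=4: m=17, d=1, a=34
d=1 and a=2a₀=34 at k=4, so the next step gives (m, d) = (17, 31) again — its k=1 value — and the period has length 4.

[17; 1, 7, 1, 34]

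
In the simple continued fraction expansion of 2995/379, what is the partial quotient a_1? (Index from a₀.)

1

2995 = 7·379 + 342   →  a_0 = 7
379 = 1·342 + 37   →  a_1 = 1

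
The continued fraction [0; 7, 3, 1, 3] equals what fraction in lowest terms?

Using pₖ = aₖpₖ₋₁ + pₖ₋₂ and qₖ = aₖqₖ₋₁ + qₖ₋₂:
  k=0: a=0, p=0, q=1
  k=1: a=7, p=1, q=7
  k=2: a=3, p=3, q=22
  k=3: a=1, p=4, q=29
  k=4: a=3, p=15, q=109

15/109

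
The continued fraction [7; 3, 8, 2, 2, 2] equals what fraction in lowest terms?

2306/315

Fold from the inside: start with 2/1.
  2 + 1/2 = 5/2
  2 + 2/5 = 12/5
  8 + 5/12 = 101/12
  3 + 12/101 = 315/101
  7 + 101/315 = 2306/315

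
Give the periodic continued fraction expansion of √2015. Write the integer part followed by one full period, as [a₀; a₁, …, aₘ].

[44; 1, 7, 1, 88]

a₀ = ⌊√2015⌋ = 44.
With m₀=0, d₀=1 and mₖ₊₁ = dₖaₖ − mₖ, dₖ₊₁ = (n − mₖ₊₁²)/dₖ, aₖ₊₁ = ⌊(a₀+mₖ₊₁)/dₖ₊₁⌋:
  k=1: m=44, d=79, a=1
  k=2: m=35, d=10, a=7
  k=3: m=35, d=79, a=1
  k=4: m=44, d=1, a=88
d=1 and a=2a₀=88 at k=4, so the next step gives (m, d) = (44, 79) again — its k=1 value — and the period has length 4.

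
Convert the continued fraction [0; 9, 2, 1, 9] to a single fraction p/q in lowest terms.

Fold from the inside: start with 9/1.
  1 + 1/9 = 10/9
  2 + 9/10 = 29/10
  9 + 10/29 = 271/29
  0 + 29/271 = 29/271

29/271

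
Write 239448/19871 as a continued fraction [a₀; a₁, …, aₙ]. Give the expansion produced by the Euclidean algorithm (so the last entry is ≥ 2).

239448 = 12×19871 + 996
19871 = 19×996 + 947
996 = 1×947 + 49
947 = 19×49 + 16
49 = 3×16 + 1
16 = 16×1 + 0  (stop)
So 239448/19871 = [12; 19, 1, 19, 3, 16].

[12; 19, 1, 19, 3, 16]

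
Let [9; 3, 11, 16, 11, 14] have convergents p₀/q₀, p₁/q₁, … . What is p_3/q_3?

5100/547

Using pₖ = aₖpₖ₋₁ + pₖ₋₂, qₖ = aₖqₖ₋₁ + qₖ₋₂ (with p₋₁=1, p₋₂=0, q₋₁=0, q₋₂=1):
  k=0: a=9, p=9, q=1
  k=1: a=3, p=28, q=3
  k=2: a=11, p=317, q=34
  k=3: a=16, p=5100, q=547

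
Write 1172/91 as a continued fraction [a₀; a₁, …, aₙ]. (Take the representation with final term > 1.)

[12; 1, 7, 3, 1, 2]

1172 = 12·91 + 80
91 = 1·80 + 11
80 = 7·11 + 3
11 = 3·3 + 2
3 = 1·2 + 1
2 = 2·1 + 0  (stop)
So 1172/91 = [12; 1, 7, 3, 1, 2].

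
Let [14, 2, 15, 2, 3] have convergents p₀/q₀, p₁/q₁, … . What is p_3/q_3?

Using pₖ = aₖpₖ₋₁ + pₖ₋₂, qₖ = aₖqₖ₋₁ + qₖ₋₂ (with p₋₁=1, p₋₂=0, q₋₁=0, q₋₂=1):
  k=0: a=14, p=14, q=1
  k=1: a=2, p=29, q=2
  k=2: a=15, p=449, q=31
  k=3: a=2, p=927, q=64

927/64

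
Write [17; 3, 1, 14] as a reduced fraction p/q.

1018/59

Fold from the inside: start with 14/1.
  1 + 1/14 = 15/14
  3 + 14/15 = 59/15
  17 + 15/59 = 1018/59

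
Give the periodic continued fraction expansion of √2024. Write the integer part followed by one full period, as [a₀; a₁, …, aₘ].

[44; 1, 88]

a₀ = ⌊√2024⌋ = 44.
With m₀=0, d₀=1 and mₖ₊₁ = dₖaₖ − mₖ, dₖ₊₁ = (n − mₖ₊₁²)/dₖ, aₖ₊₁ = ⌊(a₀+mₖ₊₁)/dₖ₊₁⌋:
  k=1: m=44, d=88, a=1
  k=2: m=44, d=1, a=88
d=1 and a=2a₀=88 at k=2, so the next step gives (m, d) = (44, 88) again — its k=1 value — and the period has length 2.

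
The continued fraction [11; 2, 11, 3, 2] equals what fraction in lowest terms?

Fold from the inside: start with 2/1.
  3 + 1/2 = 7/2
  11 + 2/7 = 79/7
  2 + 7/79 = 165/79
  11 + 79/165 = 1894/165

1894/165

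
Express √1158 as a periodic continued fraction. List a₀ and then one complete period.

a₀ = ⌊√1158⌋ = 34.
With m₀=0, d₀=1 and mₖ₊₁ = dₖaₖ − mₖ, dₖ₊₁ = (n − mₖ₊₁²)/dₖ, aₖ₊₁ = ⌊(a₀+mₖ₊₁)/dₖ₊₁⌋:
  k=1: m=34, d=2, a=34
  k=2: m=34, d=1, a=68
d=1 and a=2a₀=68 at k=2, so the next step gives (m, d) = (34, 2) again — its k=1 value — and the period has length 2.

[34; 34, 68]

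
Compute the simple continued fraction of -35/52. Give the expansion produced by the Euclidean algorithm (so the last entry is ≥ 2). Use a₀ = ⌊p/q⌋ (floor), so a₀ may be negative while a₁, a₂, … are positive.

-35 = -1*52 + 17
52 = 3*17 + 1
17 = 17*1 + 0  (stop)
So -35/52 = [-1; 3, 17].

[-1; 3, 17]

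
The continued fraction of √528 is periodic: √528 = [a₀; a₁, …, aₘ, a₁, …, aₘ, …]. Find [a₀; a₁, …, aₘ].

a₀ = ⌊√528⌋ = 22.
With m₀=0, d₀=1 and mₖ₊₁ = dₖaₖ − mₖ, dₖ₊₁ = (n − mₖ₊₁²)/dₖ, aₖ₊₁ = ⌊(a₀+mₖ₊₁)/dₖ₊₁⌋:
  k=1: m=22, d=44, a=1
  k=2: m=22, d=1, a=44
d=1 and a=2a₀=44 at k=2, so the next step gives (m, d) = (22, 44) again — its k=1 value — and the period has length 2.

[22; 1, 44]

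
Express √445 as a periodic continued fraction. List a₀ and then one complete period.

a₀ = ⌊√445⌋ = 21.

[21; 10, 1, 1, 10, 42]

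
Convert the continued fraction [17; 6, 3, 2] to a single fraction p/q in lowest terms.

Fold from the inside: start with 2/1.
  3 + 1/2 = 7/2
  6 + 2/7 = 44/7
  17 + 7/44 = 755/44

755/44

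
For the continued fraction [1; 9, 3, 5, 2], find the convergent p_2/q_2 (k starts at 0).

31/28

Using pₖ = aₖpₖ₋₁ + pₖ₋₂, qₖ = aₖqₖ₋₁ + qₖ₋₂ (with p₋₁=1, p₋₂=0, q₋₁=0, q₋₂=1):
  k=0: a=1, p=1, q=1
  k=1: a=9, p=10, q=9
  k=2: a=3, p=31, q=28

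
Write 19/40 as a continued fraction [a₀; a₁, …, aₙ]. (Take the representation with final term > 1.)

[0; 2, 9, 2]

19 = 0×40 + 19
40 = 2×19 + 2
19 = 9×2 + 1
2 = 2×1 + 0  (stop)
So 19/40 = [0; 2, 9, 2].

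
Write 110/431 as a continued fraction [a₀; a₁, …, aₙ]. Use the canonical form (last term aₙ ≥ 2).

110 = 0×431 + 110
431 = 3×110 + 101
110 = 1×101 + 9
101 = 11×9 + 2
9 = 4×2 + 1
2 = 2×1 + 0  (stop)
So 110/431 = [0; 3, 1, 11, 4, 2].

[0; 3, 1, 11, 4, 2]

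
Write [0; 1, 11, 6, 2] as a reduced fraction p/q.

145/158

Fold from the inside: start with 2/1.
  6 + 1/2 = 13/2
  11 + 2/13 = 145/13
  1 + 13/145 = 158/145
  0 + 145/158 = 145/158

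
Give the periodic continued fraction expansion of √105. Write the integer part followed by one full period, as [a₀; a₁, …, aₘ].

a₀ = ⌊√105⌋ = 10.
With m₀=0, d₀=1 and mₖ₊₁ = dₖaₖ − mₖ, dₖ₊₁ = (n − mₖ₊₁²)/dₖ, aₖ₊₁ = ⌊(a₀+mₖ₊₁)/dₖ₊₁⌋:
  k=1: m=10, d=5, a=4
  k=2: m=10, d=1, a=20
d=1 and a=2a₀=20 at k=2, so the next step gives (m, d) = (10, 5) again — its k=1 value — and the period has length 2.

[10; 4, 20]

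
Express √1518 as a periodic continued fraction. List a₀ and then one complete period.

a₀ = ⌊√1518⌋ = 38.
With m₀=0, d₀=1 and mₖ₊₁ = dₖaₖ − mₖ, dₖ₊₁ = (n − mₖ₊₁²)/dₖ, aₖ₊₁ = ⌊(a₀+mₖ₊₁)/dₖ₊₁⌋:
  k=1: m=38, d=74, a=1
  k=2: m=36, d=3, a=24
  k=3: m=36, d=74, a=1
  k=4: m=38, d=1, a=76
d=1 and a=2a₀=76 at k=4, so the next step gives (m, d) = (38, 74) again — its k=1 value — and the period has length 4.

[38; 1, 24, 1, 76]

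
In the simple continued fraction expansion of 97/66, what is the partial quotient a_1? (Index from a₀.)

2

97 = 1·66 + 31   →  a_0 = 1
66 = 2·31 + 4   →  a_1 = 2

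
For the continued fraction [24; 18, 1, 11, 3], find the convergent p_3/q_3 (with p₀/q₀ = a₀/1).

5460/227

Using pₖ = aₖpₖ₋₁ + pₖ₋₂, qₖ = aₖqₖ₋₁ + qₖ₋₂ (with p₋₁=1, p₋₂=0, q₋₁=0, q₋₂=1):
  k=0: a=24, p=24, q=1
  k=1: a=18, p=433, q=18
  k=2: a=1, p=457, q=19
  k=3: a=11, p=5460, q=227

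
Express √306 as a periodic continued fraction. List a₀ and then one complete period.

[17; 2, 34]

a₀ = ⌊√306⌋ = 17.
With m₀=0, d₀=1 and mₖ₊₁ = dₖaₖ − mₖ, dₖ₊₁ = (n − mₖ₊₁²)/dₖ, aₖ₊₁ = ⌊(a₀+mₖ₊₁)/dₖ₊₁⌋:
  k=1: m=17, d=17, a=2
  k=2: m=17, d=1, a=34
d=1 and a=2a₀=34 at k=2, so the next step gives (m, d) = (17, 17) again — its k=1 value — and the period has length 2.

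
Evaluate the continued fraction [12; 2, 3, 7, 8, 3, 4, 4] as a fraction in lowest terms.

Fold from the inside: start with 4/1.
  4 + 1/4 = 17/4
  3 + 4/17 = 55/17
  8 + 17/55 = 457/55
  7 + 55/457 = 3254/457
  3 + 457/3254 = 10219/3254
  2 + 3254/10219 = 23692/10219
  12 + 10219/23692 = 294523/23692

294523/23692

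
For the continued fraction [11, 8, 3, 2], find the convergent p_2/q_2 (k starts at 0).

Using pₖ = aₖpₖ₋₁ + pₖ₋₂, qₖ = aₖqₖ₋₁ + qₖ₋₂ (with p₋₁=1, p₋₂=0, q₋₁=0, q₋₂=1):
  k=0: a=11, p=11, q=1
  k=1: a=8, p=89, q=8
  k=2: a=3, p=278, q=25

278/25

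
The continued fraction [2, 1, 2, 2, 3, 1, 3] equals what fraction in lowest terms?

Fold from the inside: start with 3/1.
  1 + 1/3 = 4/3
  3 + 3/4 = 15/4
  2 + 4/15 = 34/15
  2 + 15/34 = 83/34
  1 + 34/83 = 117/83
  2 + 83/117 = 317/117

317/117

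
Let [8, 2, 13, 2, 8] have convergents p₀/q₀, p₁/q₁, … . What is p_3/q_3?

475/56

Using pₖ = aₖpₖ₋₁ + pₖ₋₂, qₖ = aₖqₖ₋₁ + qₖ₋₂ (with p₋₁=1, p₋₂=0, q₋₁=0, q₋₂=1):
  k=0: a=8, p=8, q=1
  k=1: a=2, p=17, q=2
  k=2: a=13, p=229, q=27
  k=3: a=2, p=475, q=56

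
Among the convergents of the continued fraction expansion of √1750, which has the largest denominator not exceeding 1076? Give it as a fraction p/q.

√1750 = [41; 1, 4, 1, 82, …] (period length 4).
Convergents:
  p_0/q_0 = 41/1
  p_1/q_1 = 42/1
  p_2/q_2 = 209/5
  p_3/q_3 = 251/6
  p_4/q_4 = 20791/497
  p_5/q_5 = 21042/503
  p_6/q_6 = 104959/2509
q_5 = 503 ≤ 1076 < 2509 = q_6, so the answer is 21042/503.

21042/503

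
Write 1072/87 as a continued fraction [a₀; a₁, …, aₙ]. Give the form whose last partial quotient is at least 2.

1072 = 12·87 + 28
87 = 3·28 + 3
28 = 9·3 + 1
3 = 3·1 + 0  (stop)
So 1072/87 = [12; 3, 9, 3].

[12; 3, 9, 3]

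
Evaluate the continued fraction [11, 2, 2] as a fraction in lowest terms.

Using pₖ = aₖpₖ₋₁ + pₖ₋₂ and qₖ = aₖqₖ₋₁ + qₖ₋₂:
  k=0: a=11, p=11, q=1
  k=1: a=2, p=23, q=2
  k=2: a=2, p=57, q=5

57/5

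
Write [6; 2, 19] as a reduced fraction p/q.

Fold from the inside: start with 19/1.
  2 + 1/19 = 39/19
  6 + 19/39 = 253/39

253/39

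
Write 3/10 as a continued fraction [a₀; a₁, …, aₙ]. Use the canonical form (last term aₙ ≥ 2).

[0; 3, 3]

3 = 0×10 + 3
10 = 3×3 + 1
3 = 3×1 + 0  (stop)
So 3/10 = [0; 3, 3].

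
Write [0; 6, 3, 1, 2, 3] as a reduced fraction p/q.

37/232

Fold from the inside: start with 3/1.
  2 + 1/3 = 7/3
  1 + 3/7 = 10/7
  3 + 7/10 = 37/10
  6 + 10/37 = 232/37
  0 + 37/232 = 37/232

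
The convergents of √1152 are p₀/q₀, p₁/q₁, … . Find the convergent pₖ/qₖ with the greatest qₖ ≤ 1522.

39202/1155

√1152 = [33; 1, 15, 1, 66, …] (period length 4).
Convergents:
  p_0/q_0 = 33/1
  p_1/q_1 = 34/1
  p_2/q_2 = 543/16
  p_3/q_3 = 577/17
  p_4/q_4 = 38625/1138
  p_5/q_5 = 39202/1155
  p_6/q_6 = 626655/18463
q_5 = 1155 ≤ 1522 < 18463 = q_6, so the answer is 39202/1155.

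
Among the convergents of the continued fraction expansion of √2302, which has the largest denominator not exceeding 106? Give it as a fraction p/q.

2303/48

√2302 = [47; 1, 46, 1, 94, …] (period length 4).
Convergents:
  p_0/q_0 = 47/1
  p_1/q_1 = 48/1
  p_2/q_2 = 2255/47
  p_3/q_3 = 2303/48
  p_4/q_4 = 218737/4559
q_3 = 48 ≤ 106 < 4559 = q_4, so the answer is 2303/48.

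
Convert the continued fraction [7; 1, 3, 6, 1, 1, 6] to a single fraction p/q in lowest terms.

Fold from the inside: start with 6/1.
  1 + 1/6 = 7/6
  1 + 6/7 = 13/7
  6 + 7/13 = 85/13
  3 + 13/85 = 268/85
  1 + 85/268 = 353/268
  7 + 268/353 = 2739/353

2739/353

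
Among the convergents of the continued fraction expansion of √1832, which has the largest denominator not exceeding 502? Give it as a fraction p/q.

18362/429

√1832 = [42; 1, 4, 21, 4, 1, 84, …] (period length 6).
Convergents:
  p_0/q_0 = 42/1
  p_1/q_1 = 43/1
  p_2/q_2 = 214/5
  p_3/q_3 = 4537/106
  p_4/q_4 = 18362/429
  p_5/q_5 = 22899/535
q_4 = 429 ≤ 502 < 535 = q_5, so the answer is 18362/429.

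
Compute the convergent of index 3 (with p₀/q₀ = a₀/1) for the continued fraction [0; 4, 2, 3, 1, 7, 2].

7/31

Using pₖ = aₖpₖ₋₁ + pₖ₋₂, qₖ = aₖqₖ₋₁ + qₖ₋₂ (with p₋₁=1, p₋₂=0, q₋₁=0, q₋₂=1):
  k=0: a=0, p=0, q=1
  k=1: a=4, p=1, q=4
  k=2: a=2, p=2, q=9
  k=3: a=3, p=7, q=31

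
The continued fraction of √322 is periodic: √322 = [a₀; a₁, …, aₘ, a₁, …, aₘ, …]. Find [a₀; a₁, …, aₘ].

[17; 1, 16, 1, 34]

a₀ = ⌊√322⌋ = 17.
With m₀=0, d₀=1 and mₖ₊₁ = dₖaₖ − mₖ, dₖ₊₁ = (n − mₖ₊₁²)/dₖ, aₖ₊₁ = ⌊(a₀+mₖ₊₁)/dₖ₊₁⌋:
  k=1: m=17, d=33, a=1
  k=2: m=16, d=2, a=16
  k=3: m=16, d=33, a=1
  k=4: m=17, d=1, a=34
d=1 and a=2a₀=34 at k=4, so the next step gives (m, d) = (17, 33) again — its k=1 value — and the period has length 4.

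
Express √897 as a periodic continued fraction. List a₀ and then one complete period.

[29; 1, 18, 1, 58]

a₀ = ⌊√897⌋ = 29.
With m₀=0, d₀=1 and mₖ₊₁ = dₖaₖ − mₖ, dₖ₊₁ = (n − mₖ₊₁²)/dₖ, aₖ₊₁ = ⌊(a₀+mₖ₊₁)/dₖ₊₁⌋:
  k=1: m=29, d=56, a=1
  k=2: m=27, d=3, a=18
  k=3: m=27, d=56, a=1
  k=4: m=29, d=1, a=58
d=1 and a=2a₀=58 at k=4, so the next step gives (m, d) = (29, 56) again — its k=1 value — and the period has length 4.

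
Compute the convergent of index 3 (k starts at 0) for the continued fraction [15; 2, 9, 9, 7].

2677/173

Using pₖ = aₖpₖ₋₁ + pₖ₋₂, qₖ = aₖqₖ₋₁ + qₖ₋₂ (with p₋₁=1, p₋₂=0, q₋₁=0, q₋₂=1):
  k=0: a=15, p=15, q=1
  k=1: a=2, p=31, q=2
  k=2: a=9, p=294, q=19
  k=3: a=9, p=2677, q=173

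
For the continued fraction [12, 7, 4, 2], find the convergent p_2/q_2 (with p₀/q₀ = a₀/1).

Using pₖ = aₖpₖ₋₁ + pₖ₋₂, qₖ = aₖqₖ₋₁ + qₖ₋₂ (with p₋₁=1, p₋₂=0, q₋₁=0, q₋₂=1):
  k=0: a=12, p=12, q=1
  k=1: a=7, p=85, q=7
  k=2: a=4, p=352, q=29

352/29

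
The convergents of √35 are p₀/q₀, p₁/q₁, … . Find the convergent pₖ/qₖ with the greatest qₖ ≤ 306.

846/143

√35 = [5; 1, 10, …] (period length 2).
Convergents:
  p_0/q_0 = 5/1
  p_1/q_1 = 6/1
  p_2/q_2 = 65/11
  p_3/q_3 = 71/12
  p_4/q_4 = 775/131
  p_5/q_5 = 846/143
  p_6/q_6 = 9235/1561
q_5 = 143 ≤ 306 < 1561 = q_6, so the answer is 846/143.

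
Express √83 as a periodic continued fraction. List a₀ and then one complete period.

[9; 9, 18]

a₀ = ⌊√83⌋ = 9.
With m₀=0, d₀=1 and mₖ₊₁ = dₖaₖ − mₖ, dₖ₊₁ = (n − mₖ₊₁²)/dₖ, aₖ₊₁ = ⌊(a₀+mₖ₊₁)/dₖ₊₁⌋:
  k=1: m=9, d=2, a=9
  k=2: m=9, d=1, a=18
d=1 and a=2a₀=18 at k=2, so the next step gives (m, d) = (9, 2) again — its k=1 value — and the period has length 2.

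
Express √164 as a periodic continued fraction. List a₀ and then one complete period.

a₀ = ⌊√164⌋ = 12.

[12; 1, 4, 6, 4, 1, 24]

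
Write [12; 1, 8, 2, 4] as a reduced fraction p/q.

Fold from the inside: start with 4/1.
  2 + 1/4 = 9/4
  8 + 4/9 = 76/9
  1 + 9/76 = 85/76
  12 + 76/85 = 1096/85

1096/85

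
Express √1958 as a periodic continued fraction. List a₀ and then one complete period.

a₀ = ⌊√1958⌋ = 44.
With m₀=0, d₀=1 and mₖ₊₁ = dₖaₖ − mₖ, dₖ₊₁ = (n − mₖ₊₁²)/dₖ, aₖ₊₁ = ⌊(a₀+mₖ₊₁)/dₖ₊₁⌋:
  k=1: m=44, d=22, a=4
  k=2: m=44, d=1, a=88
d=1 and a=2a₀=88 at k=2, so the next step gives (m, d) = (44, 22) again — its k=1 value — and the period has length 2.

[44; 4, 88]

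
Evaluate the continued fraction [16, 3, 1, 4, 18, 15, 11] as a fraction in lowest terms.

937481/57645

Fold from the inside: start with 11/1.
  15 + 1/11 = 166/11
  18 + 11/166 = 2999/166
  4 + 166/2999 = 12162/2999
  1 + 2999/12162 = 15161/12162
  3 + 12162/15161 = 57645/15161
  16 + 15161/57645 = 937481/57645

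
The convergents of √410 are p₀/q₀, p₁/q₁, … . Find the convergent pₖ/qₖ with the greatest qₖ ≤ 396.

3260/161

√410 = [20; 4, 40, …] (period length 2).
Convergents:
  p_0/q_0 = 20/1
  p_1/q_1 = 81/4
  p_2/q_2 = 3260/161
  p_3/q_3 = 13121/648
q_2 = 161 ≤ 396 < 648 = q_3, so the answer is 3260/161.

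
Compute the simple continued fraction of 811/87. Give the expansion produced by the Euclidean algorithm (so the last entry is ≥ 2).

811 = 9*87 + 28
87 = 3*28 + 3
28 = 9*3 + 1
3 = 3*1 + 0  (stop)
So 811/87 = [9; 3, 9, 3].

[9; 3, 9, 3]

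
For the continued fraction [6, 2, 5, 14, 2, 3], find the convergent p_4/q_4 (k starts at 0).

2085/323

Using pₖ = aₖpₖ₋₁ + pₖ₋₂, qₖ = aₖqₖ₋₁ + qₖ₋₂ (with p₋₁=1, p₋₂=0, q₋₁=0, q₋₂=1):
  k=0: a=6, p=6, q=1
  k=1: a=2, p=13, q=2
  k=2: a=5, p=71, q=11
  k=3: a=14, p=1007, q=156
  k=4: a=2, p=2085, q=323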